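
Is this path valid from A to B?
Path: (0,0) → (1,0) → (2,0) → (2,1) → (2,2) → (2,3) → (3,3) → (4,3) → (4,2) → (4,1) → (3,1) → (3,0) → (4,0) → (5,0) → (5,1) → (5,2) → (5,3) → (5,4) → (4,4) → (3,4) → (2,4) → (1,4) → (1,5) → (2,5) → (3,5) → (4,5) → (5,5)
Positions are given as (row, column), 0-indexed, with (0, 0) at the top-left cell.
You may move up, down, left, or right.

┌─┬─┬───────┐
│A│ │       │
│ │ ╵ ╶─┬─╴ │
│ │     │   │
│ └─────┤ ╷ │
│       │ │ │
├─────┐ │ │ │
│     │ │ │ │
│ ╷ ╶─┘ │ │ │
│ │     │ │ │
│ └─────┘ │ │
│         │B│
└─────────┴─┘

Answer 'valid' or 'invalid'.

Checking path validity:
Result: All consecutive moves are passable.

valid

Correct solution:

┌─┬─┬───────┐
│A│ │       │
│ │ ╵ ╶─┬─╴ │
│↓│     │↱ ↓│
│ └─────┤ ╷ │
│↳ → → ↓│↑│↓│
├─────┐ │ │ │
│↓ ↰  │↓│↑│↓│
│ ╷ ╶─┘ │ │ │
│↓│↑ ← ↲│↑│↓│
│ └─────┘ │ │
│↳ → → → ↑│B│
└─────────┴─┘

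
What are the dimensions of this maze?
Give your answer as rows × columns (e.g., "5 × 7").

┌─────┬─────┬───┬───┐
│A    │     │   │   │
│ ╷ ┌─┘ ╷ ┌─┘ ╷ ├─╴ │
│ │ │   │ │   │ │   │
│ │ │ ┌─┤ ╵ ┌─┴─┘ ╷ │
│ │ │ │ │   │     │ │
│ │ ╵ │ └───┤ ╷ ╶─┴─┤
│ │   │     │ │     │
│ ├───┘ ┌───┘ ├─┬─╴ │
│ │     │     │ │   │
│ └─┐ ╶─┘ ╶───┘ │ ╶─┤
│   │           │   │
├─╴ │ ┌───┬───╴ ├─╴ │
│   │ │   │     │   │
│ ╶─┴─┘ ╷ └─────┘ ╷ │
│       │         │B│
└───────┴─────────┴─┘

Counting the maze dimensions:
Rows (vertical): 8
Columns (horizontal): 10
Dimensions: 8 × 10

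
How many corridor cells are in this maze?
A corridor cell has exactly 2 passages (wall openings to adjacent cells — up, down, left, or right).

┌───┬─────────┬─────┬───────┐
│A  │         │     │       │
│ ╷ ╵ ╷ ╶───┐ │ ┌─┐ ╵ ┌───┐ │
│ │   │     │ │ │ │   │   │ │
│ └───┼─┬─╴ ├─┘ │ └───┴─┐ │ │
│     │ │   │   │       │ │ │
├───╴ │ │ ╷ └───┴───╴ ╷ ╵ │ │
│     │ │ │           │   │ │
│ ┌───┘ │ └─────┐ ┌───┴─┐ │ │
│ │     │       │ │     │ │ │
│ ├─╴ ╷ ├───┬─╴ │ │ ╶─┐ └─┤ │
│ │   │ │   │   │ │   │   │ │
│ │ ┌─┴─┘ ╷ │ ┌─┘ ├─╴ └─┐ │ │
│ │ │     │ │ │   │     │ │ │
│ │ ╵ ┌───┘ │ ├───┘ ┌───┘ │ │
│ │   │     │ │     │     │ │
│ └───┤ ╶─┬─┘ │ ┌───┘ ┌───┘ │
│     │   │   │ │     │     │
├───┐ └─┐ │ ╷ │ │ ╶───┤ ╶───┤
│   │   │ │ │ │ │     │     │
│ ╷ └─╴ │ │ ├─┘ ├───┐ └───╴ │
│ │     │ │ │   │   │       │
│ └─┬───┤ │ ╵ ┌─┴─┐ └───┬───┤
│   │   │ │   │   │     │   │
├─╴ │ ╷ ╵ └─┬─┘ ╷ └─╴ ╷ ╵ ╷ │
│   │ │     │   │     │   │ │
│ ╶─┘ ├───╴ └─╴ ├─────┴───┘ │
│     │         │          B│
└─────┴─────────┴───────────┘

Counting cells with exactly 2 passages:
Total corridor cells: 168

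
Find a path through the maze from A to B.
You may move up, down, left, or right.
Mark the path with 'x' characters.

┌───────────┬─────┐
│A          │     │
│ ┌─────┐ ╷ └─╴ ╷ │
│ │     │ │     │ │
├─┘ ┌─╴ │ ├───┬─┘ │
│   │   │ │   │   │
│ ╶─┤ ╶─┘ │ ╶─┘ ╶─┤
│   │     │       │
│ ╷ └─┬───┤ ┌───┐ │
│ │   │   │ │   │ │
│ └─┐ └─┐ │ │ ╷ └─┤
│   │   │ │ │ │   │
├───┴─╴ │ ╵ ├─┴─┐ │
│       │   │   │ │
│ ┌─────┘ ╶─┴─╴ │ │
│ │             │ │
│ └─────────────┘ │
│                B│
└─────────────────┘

Finding the shortest path through the maze:
Path length: 36 steps
Directions: right → right → right → right → down → down → down → left → left → up → right → up → left → left → down → left → down → right → down → right → down → right → down → left → left → left → down → down → right → right → right → right → right → right → right → right

Solution:

┌───────────┬─────┐
│A x x x x  │     │
│ ┌─────┐ ╷ └─╴ ╷ │
│ │x x x│x│     │ │
├─┘ ┌─╴ │ ├───┬─┘ │
│x x│x x│x│   │   │
│ ╶─┤ ╶─┘ │ ╶─┘ ╶─┤
│x x│x x x│       │
│ ╷ └─┬───┤ ┌───┐ │
│ │x x│   │ │   │ │
│ └─┐ └─┐ │ │ ╷ └─┤
│   │x x│ │ │ │   │
├───┴─╴ │ ╵ ├─┴─┐ │
│x x x x│   │   │ │
│ ┌─────┘ ╶─┴─╴ │ │
│x│             │ │
│ └─────────────┘ │
│x x x x x x x x B│
└─────────────────┘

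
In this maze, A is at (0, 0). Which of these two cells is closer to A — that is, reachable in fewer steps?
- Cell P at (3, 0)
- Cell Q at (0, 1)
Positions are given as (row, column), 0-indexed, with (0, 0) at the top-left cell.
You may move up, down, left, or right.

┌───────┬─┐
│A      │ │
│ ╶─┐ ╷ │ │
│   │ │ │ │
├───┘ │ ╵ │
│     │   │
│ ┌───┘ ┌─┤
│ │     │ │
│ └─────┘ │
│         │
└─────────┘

Shortest path A → P at (3, 0): 7 steps
Shortest path A → Q at (0, 1): 1 steps

Q is closer (1 steps vs 7 steps).

Path to P:

┌───────┬─┐
│A → ↓  │ │
│ ╶─┐ ╷ │ │
│   │↓│ │ │
├───┘ │ ╵ │
│↓ ← ↲│   │
│ ┌───┘ ┌─┤
│P│     │ │
│ └─────┘ │
│         │
└─────────┘

Path to Q:

┌───────┬─┐
│A Q    │ │
│ ╶─┐ ╷ │ │
│   │ │ │ │
├───┘ │ ╵ │
│     │   │
│ ┌───┘ ┌─┤
│ │     │ │
│ └─────┘ │
│         │
└─────────┘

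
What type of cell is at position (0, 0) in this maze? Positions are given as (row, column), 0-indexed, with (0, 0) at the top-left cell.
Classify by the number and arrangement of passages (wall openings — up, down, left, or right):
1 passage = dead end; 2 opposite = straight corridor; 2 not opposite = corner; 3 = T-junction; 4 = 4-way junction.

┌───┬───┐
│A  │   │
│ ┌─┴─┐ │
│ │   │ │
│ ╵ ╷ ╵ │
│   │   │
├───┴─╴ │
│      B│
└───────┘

Checking cell at (0, 0):
Number of passages: 2
Cell type: corner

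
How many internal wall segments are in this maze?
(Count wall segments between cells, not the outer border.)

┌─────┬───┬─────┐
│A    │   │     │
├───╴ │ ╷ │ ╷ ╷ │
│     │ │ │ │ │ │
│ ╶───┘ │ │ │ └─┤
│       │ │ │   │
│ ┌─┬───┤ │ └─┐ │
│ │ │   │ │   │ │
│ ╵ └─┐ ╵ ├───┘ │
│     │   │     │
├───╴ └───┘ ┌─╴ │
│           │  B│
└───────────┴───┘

Counting internal wall segments:
Total internal walls: 35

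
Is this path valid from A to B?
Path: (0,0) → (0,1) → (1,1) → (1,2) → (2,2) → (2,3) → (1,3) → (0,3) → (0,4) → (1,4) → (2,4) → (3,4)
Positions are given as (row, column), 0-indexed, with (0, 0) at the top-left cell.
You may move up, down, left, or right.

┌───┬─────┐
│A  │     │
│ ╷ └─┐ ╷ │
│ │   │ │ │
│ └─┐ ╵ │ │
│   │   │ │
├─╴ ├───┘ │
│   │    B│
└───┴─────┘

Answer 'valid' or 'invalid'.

Checking path validity:
Result: All consecutive moves are passable.

valid

Correct solution:

┌───┬─────┐
│A ↓│  ↱ ↓│
│ ╷ └─┐ ╷ │
│ │↳ ↓│↑│↓│
│ └─┐ ╵ │ │
│   │↳ ↑│↓│
├─╴ ├───┘ │
│   │    B│
└───┴─────┘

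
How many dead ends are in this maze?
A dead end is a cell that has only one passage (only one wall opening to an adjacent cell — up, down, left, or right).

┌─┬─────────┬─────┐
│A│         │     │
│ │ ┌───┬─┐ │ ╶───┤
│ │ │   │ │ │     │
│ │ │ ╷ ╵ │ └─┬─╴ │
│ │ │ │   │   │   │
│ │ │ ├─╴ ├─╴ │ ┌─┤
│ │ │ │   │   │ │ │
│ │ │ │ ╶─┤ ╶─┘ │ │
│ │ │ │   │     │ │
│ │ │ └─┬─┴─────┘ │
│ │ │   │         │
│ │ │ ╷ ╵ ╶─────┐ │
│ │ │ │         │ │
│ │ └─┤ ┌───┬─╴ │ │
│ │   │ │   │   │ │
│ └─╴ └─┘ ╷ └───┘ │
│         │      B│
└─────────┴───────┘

Checking each cell for number of passages:

Dead ends found at positions:
  (0, 0)
  (0, 8)
  (1, 4)
  (3, 8)
  (4, 4)
  (6, 2)
  (7, 3)
  (7, 6)
Total dead ends: 8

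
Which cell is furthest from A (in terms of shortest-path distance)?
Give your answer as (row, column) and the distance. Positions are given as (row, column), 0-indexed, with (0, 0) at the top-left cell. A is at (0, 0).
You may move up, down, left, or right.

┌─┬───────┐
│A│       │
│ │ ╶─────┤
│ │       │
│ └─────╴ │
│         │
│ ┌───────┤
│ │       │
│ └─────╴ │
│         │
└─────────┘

Computing BFS distances from A to all cells:
Furthest cell: (0, 4)
Distance: 14 steps

Path from A to the furthest cell:

┌─┬───────┐
│A│↱ → → B│
│ │ ╶─────┤
│↓│↑ ← ← ↰│
│ └─────╴ │
│↳ → → → ↑│
│ ┌───────┤
│ │       │
│ └─────╴ │
│         │
└─────────┘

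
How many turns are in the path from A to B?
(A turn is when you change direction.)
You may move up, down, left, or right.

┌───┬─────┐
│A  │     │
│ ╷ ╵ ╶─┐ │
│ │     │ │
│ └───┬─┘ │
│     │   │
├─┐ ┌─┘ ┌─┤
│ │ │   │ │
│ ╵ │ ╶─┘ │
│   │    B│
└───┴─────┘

Directions: right, down, right, up, right, right, down, down, left, down, left, down, right, right
Number of turns: 10

Solution:

┌───┬─────┐
│A ↓│↱ → ↓│
│ ╷ ╵ ╶─┐ │
│ │↳ ↑  │↓│
│ └───┬─┘ │
│     │↓ ↲│
├─┐ ┌─┘ ┌─┤
│ │ │↓ ↲│ │
│ ╵ │ ╶─┘ │
│   │↳ → B│
└───┴─────┘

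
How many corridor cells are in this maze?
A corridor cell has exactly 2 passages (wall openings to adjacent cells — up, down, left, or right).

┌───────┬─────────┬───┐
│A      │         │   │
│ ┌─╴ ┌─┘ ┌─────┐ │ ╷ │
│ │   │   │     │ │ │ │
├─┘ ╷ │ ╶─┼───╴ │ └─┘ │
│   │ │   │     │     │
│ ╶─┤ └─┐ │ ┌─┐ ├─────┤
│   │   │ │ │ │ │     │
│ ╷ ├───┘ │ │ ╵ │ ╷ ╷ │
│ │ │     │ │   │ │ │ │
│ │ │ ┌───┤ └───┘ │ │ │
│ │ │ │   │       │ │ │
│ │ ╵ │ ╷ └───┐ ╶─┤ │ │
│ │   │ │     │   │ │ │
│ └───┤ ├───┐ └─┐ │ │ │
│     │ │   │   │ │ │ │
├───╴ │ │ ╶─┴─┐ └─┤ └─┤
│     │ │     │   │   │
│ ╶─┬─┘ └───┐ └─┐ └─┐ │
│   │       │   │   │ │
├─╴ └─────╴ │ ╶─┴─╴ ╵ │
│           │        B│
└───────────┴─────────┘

Counting cells with exactly 2 passages:
Total corridor cells: 99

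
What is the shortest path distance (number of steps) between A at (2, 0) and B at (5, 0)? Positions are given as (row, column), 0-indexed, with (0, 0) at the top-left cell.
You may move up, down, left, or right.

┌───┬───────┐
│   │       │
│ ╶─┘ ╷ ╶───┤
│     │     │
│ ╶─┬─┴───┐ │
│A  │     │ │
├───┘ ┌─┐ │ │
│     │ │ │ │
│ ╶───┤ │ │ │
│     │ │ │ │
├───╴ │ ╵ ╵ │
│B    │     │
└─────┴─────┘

Finding path from (2, 0) to (5, 0):
Path: (2,0) → (1,0) → (1,1) → (1,2) → (0,2) → (0,3) → (1,3) → (1,4) → (1,5) → (2,5) → (3,5) → (4,5) → (5,5) → (5,4) → (4,4) → (3,4) → (2,4) → (2,3) → (2,2) → (3,2) → (3,1) → (3,0) → (4,0) → (4,1) → (4,2) → (5,2) → (5,1) → (5,0)
Distance: 27 steps

Solution:

┌───┬───────┐
│   │↱ ↓    │
│ ╶─┘ ╷ ╶───┤
│↱ → ↑│↳ → ↓│
│ ╶─┬─┴───┐ │
│A  │↓ ← ↰│↓│
├───┘ ┌─┐ │ │
│↓ ← ↲│ │↑│↓│
│ ╶───┤ │ │ │
│↳ → ↓│ │↑│↓│
├───╴ │ ╵ ╵ │
│B ← ↲│  ↑ ↲│
└─────┴─────┘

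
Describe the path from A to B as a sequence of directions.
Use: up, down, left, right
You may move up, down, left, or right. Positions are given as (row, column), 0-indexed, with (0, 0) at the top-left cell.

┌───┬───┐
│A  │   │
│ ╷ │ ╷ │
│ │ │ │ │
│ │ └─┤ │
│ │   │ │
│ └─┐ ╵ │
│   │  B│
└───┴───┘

Finding the path and converting it to directions:
Path through cells: (0,0) → (0,1) → (1,1) → (2,1) → (2,2) → (3,2) → (3,3)
Directions: right, down, down, right, down, right

Solution:

┌───┬───┐
│A ↓│   │
│ ╷ │ ╷ │
│ │↓│ │ │
│ │ └─┤ │
│ │↳ ↓│ │
│ └─┐ ╵ │
│   │↳ B│
└───┴───┘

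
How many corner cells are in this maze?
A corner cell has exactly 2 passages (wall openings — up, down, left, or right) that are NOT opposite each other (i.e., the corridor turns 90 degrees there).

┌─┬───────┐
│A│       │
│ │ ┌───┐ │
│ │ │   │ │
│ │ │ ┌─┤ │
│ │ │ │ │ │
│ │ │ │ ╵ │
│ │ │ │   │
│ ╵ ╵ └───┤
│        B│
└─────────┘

Counting corner cells (2 non-opposite passages):
Total corners: 6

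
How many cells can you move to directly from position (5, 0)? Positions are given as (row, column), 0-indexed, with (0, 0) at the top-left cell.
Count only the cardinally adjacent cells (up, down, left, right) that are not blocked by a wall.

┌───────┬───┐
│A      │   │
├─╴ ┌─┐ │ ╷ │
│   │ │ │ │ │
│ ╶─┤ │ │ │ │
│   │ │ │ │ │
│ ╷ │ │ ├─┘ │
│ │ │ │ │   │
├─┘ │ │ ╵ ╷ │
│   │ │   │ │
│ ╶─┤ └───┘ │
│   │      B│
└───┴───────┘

Checking passable neighbors of (5, 0):
Neighbors: (4, 0), (5, 1)
Count: 2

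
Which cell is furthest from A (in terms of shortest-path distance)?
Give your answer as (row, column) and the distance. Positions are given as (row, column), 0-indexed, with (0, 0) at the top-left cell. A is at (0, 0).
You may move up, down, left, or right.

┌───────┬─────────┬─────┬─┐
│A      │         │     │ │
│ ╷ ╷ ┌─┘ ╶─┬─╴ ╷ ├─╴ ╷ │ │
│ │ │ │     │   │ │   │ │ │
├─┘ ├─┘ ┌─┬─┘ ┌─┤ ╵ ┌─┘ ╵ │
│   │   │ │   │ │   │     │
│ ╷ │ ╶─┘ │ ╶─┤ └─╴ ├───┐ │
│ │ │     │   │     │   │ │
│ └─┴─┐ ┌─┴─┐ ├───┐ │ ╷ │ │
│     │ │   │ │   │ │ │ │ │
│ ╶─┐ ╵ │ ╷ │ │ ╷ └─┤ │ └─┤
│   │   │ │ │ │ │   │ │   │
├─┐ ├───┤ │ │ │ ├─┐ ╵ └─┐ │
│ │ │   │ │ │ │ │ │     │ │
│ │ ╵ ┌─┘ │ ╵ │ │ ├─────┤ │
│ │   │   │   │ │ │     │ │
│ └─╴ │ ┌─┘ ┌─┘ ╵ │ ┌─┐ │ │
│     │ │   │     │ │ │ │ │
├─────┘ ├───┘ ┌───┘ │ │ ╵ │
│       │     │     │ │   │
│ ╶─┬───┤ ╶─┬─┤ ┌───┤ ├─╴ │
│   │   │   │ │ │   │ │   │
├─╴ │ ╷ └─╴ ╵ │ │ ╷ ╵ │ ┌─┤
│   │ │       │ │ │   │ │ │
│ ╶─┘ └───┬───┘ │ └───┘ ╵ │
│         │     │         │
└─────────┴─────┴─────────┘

Computing BFS distances from A to all cells:
Furthest cell: (8, 10)
Distance: 100 steps

Path from A to the furthest cell:

┌───────┬─────────┬─────┬─┐
│A ↓    │↱ → → ↓  │     │ │
│ ╷ ╷ ┌─┘ ╶─┬─╴ ╷ ├─╴ ╷ │ │
│ │↓│ │↱ ↑  │↓ ↲│ │   │ │ │
├─┘ ├─┘ ┌─┬─┘ ┌─┤ ╵ ┌─┘ ╵ │
│↓ ↲│↱ ↑│ │↓ ↲│ │   │     │
│ ╷ │ ╶─┘ │ ╶─┤ └─╴ ├───┐ │
│↓│ │↑ ↰  │↳ ↓│     │↱ ↓│ │
│ └─┴─┐ ┌─┴─┐ ├───┐ │ ╷ │ │
│↳ → ↓│↑│↓ ↰│↓│↱ ↓│ │↑│↓│ │
│ ╶─┐ ╵ │ ╷ │ │ ╷ └─┤ │ └─┤
│   │↳ ↑│↓│↑│↓│↑│↳ ↓│↑│↳ ↓│
├─┐ ├───┤ │ │ │ ├─┐ ╵ └─┐ │
│ │ │   │↓│↑│↓│↑│ │↳ ↑  │↓│
│ │ ╵ ┌─┘ │ ╵ │ │ ├─────┤ │
│ │   │↓ ↲│↑ ↲│↑│ │     │↓│
│ └─╴ │ ┌─┘ ┌─┘ ╵ │ ┌─┐ │ │
│     │↓│   │↱ ↑  │ │B│ │↓│
├─────┘ ├───┘ ┌───┘ │ │ ╵ │
│↓ ← ← ↲│↱ → ↑│     │↑│  ↓│
│ ╶─┬───┤ ╶─┬─┤ ┌───┤ ├─╴ │
│↳ ↓│↱ ↓│↑ ↰│ │ │↱ ↓│↑│↓ ↲│
├─╴ │ ╷ └─╴ ╵ │ │ ╷ ╵ │ ┌─┤
│↓ ↲│↑│↳ → ↑  │ │↑│↳ ↑│↓│ │
│ ╶─┘ └───┬───┘ │ └───┘ ╵ │
│↳ → ↑    │     │↑ ← ← ↲  │
└─────────┴─────┴─────────┘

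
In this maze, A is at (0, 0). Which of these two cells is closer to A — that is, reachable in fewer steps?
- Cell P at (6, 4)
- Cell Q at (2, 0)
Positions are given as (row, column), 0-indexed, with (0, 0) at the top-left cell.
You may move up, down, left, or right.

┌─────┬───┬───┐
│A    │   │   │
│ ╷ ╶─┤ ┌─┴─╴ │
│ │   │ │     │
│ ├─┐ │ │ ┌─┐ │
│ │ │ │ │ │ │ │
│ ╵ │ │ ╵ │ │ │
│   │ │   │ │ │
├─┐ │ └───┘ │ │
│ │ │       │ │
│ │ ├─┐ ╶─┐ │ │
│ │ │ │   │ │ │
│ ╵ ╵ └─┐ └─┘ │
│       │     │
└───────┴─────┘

Shortest path A → P at (6, 4): 10 steps
Shortest path A → Q at (2, 0): 2 steps

Q is closer (2 steps vs 10 steps).

Path to P:

┌─────┬───┬───┐
│A ↓  │   │   │
│ ╷ ╶─┤ ┌─┴─╴ │
│ │↳ ↓│ │     │
│ ├─┐ │ │ ┌─┐ │
│ │ │↓│ │ │ │ │
│ ╵ │ │ ╵ │ │ │
│   │↓│   │ │ │
├─┐ │ └───┘ │ │
│ │ │↳ ↓    │ │
│ │ ├─┐ ╶─┐ │ │
│ │ │ │↳ ↓│ │ │
│ ╵ ╵ └─┐ └─┘ │
│       │P    │
└───────┴─────┘

Path to Q:

┌─────┬───┬───┐
│A    │   │   │
│ ╷ ╶─┤ ┌─┴─╴ │
│↓│   │ │     │
│ ├─┐ │ │ ┌─┐ │
│Q│ │ │ │ │ │ │
│ ╵ │ │ ╵ │ │ │
│   │ │   │ │ │
├─┐ │ └───┘ │ │
│ │ │       │ │
│ │ ├─┐ ╶─┐ │ │
│ │ │ │   │ │ │
│ ╵ ╵ └─┐ └─┘ │
│       │     │
└───────┴─────┘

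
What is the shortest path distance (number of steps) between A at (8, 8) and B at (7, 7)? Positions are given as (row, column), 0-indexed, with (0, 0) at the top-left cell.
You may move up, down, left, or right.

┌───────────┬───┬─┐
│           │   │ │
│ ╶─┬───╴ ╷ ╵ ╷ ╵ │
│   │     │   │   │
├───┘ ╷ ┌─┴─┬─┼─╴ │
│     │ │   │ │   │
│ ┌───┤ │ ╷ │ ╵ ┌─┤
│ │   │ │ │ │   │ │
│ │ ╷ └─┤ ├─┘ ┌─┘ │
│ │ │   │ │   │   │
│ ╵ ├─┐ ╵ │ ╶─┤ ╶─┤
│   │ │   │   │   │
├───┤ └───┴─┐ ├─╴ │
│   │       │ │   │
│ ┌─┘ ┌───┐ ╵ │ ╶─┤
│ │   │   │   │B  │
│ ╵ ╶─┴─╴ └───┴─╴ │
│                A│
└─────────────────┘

Finding path from (8, 8) to (7, 7):
Path: (8,8) → (7,8) → (7,7)
Distance: 2 steps

Solution:

┌───────────┬───┬─┐
│           │   │ │
│ ╶─┬───╴ ╷ ╵ ╷ ╵ │
│   │     │   │   │
├───┘ ╷ ┌─┴─┬─┼─╴ │
│     │ │   │ │   │
│ ┌───┤ │ ╷ │ ╵ ┌─┤
│ │   │ │ │ │   │ │
│ │ ╷ └─┤ ├─┘ ┌─┘ │
│ │ │   │ │   │   │
│ ╵ ├─┐ ╵ │ ╶─┤ ╶─┤
│   │ │   │   │   │
├───┤ └───┴─┐ ├─╴ │
│   │       │ │   │
│ ┌─┘ ┌───┐ ╵ │ ╶─┤
│ │   │   │   │B ↰│
│ ╵ ╶─┴─╴ └───┴─╴ │
│                A│
└─────────────────┘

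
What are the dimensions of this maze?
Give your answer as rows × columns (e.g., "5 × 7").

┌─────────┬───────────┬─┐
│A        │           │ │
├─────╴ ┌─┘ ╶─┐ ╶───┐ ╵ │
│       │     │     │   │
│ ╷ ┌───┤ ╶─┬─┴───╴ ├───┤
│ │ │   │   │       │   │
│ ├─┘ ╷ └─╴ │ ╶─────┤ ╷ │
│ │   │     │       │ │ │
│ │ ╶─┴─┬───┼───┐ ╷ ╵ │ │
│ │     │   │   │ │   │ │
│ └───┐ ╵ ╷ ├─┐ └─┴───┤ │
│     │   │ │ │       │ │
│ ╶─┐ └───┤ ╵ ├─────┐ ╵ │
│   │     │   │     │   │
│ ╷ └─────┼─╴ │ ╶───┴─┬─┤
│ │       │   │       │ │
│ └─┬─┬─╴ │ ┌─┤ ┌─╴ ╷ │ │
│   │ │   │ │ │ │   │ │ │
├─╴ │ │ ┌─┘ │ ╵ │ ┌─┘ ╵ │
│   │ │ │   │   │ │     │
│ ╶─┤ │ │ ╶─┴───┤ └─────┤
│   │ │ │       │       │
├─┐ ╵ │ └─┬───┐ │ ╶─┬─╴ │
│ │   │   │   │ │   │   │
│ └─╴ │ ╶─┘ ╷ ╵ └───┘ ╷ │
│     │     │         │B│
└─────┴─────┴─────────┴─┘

Counting the maze dimensions:
Rows (vertical): 13
Columns (horizontal): 12
Dimensions: 13 × 12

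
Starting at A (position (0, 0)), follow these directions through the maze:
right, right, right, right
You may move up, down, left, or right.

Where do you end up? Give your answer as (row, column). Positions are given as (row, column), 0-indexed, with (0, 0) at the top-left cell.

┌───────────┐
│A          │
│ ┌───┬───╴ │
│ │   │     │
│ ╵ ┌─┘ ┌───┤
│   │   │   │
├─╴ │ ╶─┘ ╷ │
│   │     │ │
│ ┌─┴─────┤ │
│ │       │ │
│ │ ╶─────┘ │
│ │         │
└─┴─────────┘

Following directions step by step:
Start: (0, 0)
  right: (0, 0) → (0, 1)
  right: (0, 1) → (0, 2)
  right: (0, 2) → (0, 3)
  right: (0, 3) → (0, 4)
Final position: (0, 4)

Path taken:

┌───────────┐
│A → → → B  │
│ ┌───┬───╴ │
│ │   │     │
│ ╵ ┌─┘ ┌───┤
│   │   │   │
├─╴ │ ╶─┘ ╷ │
│   │     │ │
│ ┌─┴─────┤ │
│ │       │ │
│ │ ╶─────┘ │
│ │         │
└─┴─────────┘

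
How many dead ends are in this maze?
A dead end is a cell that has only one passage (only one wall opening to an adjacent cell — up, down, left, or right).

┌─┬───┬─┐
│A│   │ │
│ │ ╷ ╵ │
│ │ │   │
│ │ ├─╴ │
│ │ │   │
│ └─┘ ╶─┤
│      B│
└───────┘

Checking each cell for number of passages:

Dead ends found at positions:
  (0, 0)
  (0, 3)
  (2, 1)
  (3, 3)
Total dead ends: 4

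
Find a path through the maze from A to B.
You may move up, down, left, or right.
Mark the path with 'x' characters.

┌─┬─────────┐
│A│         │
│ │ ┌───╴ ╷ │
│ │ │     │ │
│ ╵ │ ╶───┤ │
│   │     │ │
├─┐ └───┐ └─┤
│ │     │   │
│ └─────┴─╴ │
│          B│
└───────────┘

Finding the shortest path through the maze:
Path length: 17 steps
Directions: down → down → right → up → up → right → right → right → down → left → left → down → right → right → down → right → down

Solution:

┌─┬─────────┐
│A│x x x x  │
│ │ ┌───╴ ╷ │
│x│x│x x x│ │
│ ╵ │ ╶───┤ │
│x x│x x x│ │
├─┐ └───┐ └─┤
│ │     │x x│
│ └─────┴─╴ │
│          B│
└───────────┘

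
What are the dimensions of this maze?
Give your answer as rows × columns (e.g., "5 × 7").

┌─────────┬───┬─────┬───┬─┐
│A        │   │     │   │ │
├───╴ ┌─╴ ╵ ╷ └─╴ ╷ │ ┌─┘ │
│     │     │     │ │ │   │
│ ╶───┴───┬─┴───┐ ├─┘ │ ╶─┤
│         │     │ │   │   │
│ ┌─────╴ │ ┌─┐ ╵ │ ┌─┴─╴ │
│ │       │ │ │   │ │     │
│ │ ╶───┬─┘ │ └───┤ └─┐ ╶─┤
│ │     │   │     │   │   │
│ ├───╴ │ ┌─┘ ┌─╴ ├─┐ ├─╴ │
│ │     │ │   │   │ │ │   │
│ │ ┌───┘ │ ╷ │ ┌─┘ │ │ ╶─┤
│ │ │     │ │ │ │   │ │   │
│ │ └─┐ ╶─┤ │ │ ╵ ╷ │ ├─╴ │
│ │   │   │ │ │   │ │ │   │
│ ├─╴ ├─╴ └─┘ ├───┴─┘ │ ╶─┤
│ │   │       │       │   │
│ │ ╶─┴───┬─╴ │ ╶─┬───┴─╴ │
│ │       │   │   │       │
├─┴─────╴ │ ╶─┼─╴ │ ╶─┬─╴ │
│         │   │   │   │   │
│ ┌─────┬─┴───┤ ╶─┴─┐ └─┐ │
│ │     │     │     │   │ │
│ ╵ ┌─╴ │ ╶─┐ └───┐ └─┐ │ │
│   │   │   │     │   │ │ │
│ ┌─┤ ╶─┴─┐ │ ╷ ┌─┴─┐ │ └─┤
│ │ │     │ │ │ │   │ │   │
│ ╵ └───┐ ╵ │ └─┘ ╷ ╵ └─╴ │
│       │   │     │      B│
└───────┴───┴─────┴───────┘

Counting the maze dimensions:
Rows (vertical): 15
Columns (horizontal): 13
Dimensions: 15 × 13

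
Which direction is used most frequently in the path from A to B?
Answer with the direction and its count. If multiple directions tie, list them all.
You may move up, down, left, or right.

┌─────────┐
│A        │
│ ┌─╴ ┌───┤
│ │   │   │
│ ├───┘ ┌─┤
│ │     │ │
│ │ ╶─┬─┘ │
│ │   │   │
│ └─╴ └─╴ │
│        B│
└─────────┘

Directions: down, down, down, down, right, right, right, right
Counts: {'down': 4, 'right': 4}
Most common: down and right (tied at 4 times each)

Solution:

┌─────────┐
│A        │
│ ┌─╴ ┌───┤
│↓│   │   │
│ ├───┘ ┌─┤
│↓│     │ │
│ │ ╶─┬─┘ │
│↓│   │   │
│ └─╴ └─╴ │
│↳ → → → B│
└─────────┘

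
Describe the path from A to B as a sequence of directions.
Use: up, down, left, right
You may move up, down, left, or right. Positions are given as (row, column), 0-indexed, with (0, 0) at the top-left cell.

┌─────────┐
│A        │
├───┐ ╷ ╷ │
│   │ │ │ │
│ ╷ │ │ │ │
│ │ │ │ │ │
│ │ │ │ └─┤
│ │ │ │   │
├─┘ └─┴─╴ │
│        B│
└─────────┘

Finding the path and converting it to directions:
Path through cells: (0,0) → (0,1) → (0,2) → (0,3) → (1,3) → (2,3) → (3,3) → (3,4) → (4,4)
Directions: right, right, right, down, down, down, right, down

Solution:

┌─────────┐
│A → → ↓  │
├───┐ ╷ ╷ │
│   │ │↓│ │
│ ╷ │ │ │ │
│ │ │ │↓│ │
│ │ │ │ └─┤
│ │ │ │↳ ↓│
├─┘ └─┴─╴ │
│        B│
└─────────┘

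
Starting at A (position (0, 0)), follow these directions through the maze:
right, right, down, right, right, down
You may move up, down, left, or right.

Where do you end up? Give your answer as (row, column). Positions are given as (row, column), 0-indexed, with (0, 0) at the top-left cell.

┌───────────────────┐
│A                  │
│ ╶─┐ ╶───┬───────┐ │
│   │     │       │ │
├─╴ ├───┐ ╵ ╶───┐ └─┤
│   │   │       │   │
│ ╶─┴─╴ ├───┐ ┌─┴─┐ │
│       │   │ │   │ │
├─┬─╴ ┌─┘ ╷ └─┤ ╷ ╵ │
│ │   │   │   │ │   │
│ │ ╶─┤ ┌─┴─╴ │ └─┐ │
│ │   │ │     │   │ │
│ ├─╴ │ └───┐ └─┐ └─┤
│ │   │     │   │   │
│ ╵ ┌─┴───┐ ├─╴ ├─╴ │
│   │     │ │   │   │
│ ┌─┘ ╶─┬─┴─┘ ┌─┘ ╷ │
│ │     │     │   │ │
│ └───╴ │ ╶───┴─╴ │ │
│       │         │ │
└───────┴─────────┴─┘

Following directions step by step:
Start: (0, 0)
  right: (0, 0) → (0, 1)
  right: (0, 1) → (0, 2)
  down: (0, 2) → (1, 2)
  right: (1, 2) → (1, 3)
  right: (1, 3) → (1, 4)
  down: (1, 4) → (2, 4)
Final position: (2, 4)

Path taken:

┌───────────────────┐
│A → ↓              │
│ ╶─┐ ╶───┬───────┐ │
│   │↳ → ↓│       │ │
├─╴ ├───┐ ╵ ╶───┐ └─┤
│   │   │B      │   │
│ ╶─┴─╴ ├───┐ ┌─┴─┐ │
│       │   │ │   │ │
├─┬─╴ ┌─┘ ╷ └─┤ ╷ ╵ │
│ │   │   │   │ │   │
│ │ ╶─┤ ┌─┴─╴ │ └─┐ │
│ │   │ │     │   │ │
│ ├─╴ │ └───┐ └─┐ └─┤
│ │   │     │   │   │
│ ╵ ┌─┴───┐ ├─╴ ├─╴ │
│   │     │ │   │   │
│ ┌─┘ ╶─┬─┴─┘ ┌─┘ ╷ │
│ │     │     │   │ │
│ └───╴ │ ╶───┴─╴ │ │
│       │         │ │
└───────┴─────────┴─┘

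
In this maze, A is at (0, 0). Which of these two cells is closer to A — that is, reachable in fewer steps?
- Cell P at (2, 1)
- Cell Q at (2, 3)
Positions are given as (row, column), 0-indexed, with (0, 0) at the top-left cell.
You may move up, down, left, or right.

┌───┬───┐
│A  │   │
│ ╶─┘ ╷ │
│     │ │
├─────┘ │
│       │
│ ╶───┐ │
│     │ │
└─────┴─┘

Shortest path A → P at (2, 1): 9 steps
Shortest path A → Q at (2, 3): 7 steps

Q is closer (7 steps vs 9 steps).

Path to P:

┌───┬───┐
│A  │↱ ↓│
│ ╶─┘ ╷ │
│↳ → ↑│↓│
├─────┘ │
│  P ← ↲│
│ ╶───┐ │
│     │ │
└─────┴─┘

Path to Q:

┌───┬───┐
│A  │↱ ↓│
│ ╶─┘ ╷ │
│↳ → ↑│↓│
├─────┘ │
│      Q│
│ ╶───┐ │
│     │ │
└─────┴─┘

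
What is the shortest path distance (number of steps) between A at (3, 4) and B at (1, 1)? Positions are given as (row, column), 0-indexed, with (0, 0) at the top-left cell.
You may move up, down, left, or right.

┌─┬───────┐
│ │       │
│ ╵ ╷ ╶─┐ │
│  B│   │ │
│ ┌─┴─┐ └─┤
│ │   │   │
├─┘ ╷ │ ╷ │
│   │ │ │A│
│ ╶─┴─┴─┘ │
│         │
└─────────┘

Finding path from (3, 4) to (1, 1):
Path: (3,4) → (2,4) → (2,3) → (1,3) → (1,2) → (0,2) → (0,1) → (1,1)
Distance: 7 steps

Solution:

┌─┬───────┐
│ │↓ ↰    │
│ ╵ ╷ ╶─┐ │
│  B│↑ ↰│ │
│ ┌─┴─┐ └─┤
│ │   │↑ ↰│
├─┘ ╷ │ ╷ │
│   │ │ │A│
│ ╶─┴─┴─┘ │
│         │
└─────────┘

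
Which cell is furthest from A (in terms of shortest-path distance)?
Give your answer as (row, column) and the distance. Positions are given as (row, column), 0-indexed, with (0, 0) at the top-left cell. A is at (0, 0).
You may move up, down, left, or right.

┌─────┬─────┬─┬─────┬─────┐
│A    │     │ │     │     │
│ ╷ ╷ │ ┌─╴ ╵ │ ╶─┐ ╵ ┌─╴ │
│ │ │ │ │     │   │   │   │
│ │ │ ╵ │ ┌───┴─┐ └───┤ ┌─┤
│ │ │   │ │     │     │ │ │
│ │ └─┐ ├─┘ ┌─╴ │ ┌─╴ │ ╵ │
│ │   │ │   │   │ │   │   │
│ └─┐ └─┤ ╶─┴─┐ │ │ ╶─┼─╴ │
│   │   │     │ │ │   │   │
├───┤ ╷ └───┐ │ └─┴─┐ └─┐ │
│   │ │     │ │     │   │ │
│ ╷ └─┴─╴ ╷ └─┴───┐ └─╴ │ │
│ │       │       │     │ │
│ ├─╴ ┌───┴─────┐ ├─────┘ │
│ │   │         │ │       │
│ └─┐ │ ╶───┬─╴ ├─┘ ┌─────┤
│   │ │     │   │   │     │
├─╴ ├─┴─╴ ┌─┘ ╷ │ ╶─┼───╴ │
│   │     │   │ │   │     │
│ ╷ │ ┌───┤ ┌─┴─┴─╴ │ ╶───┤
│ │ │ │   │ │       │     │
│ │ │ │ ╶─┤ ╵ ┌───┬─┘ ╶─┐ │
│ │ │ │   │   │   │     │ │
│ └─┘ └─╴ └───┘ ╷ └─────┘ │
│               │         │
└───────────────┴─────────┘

Computing BFS distances from A to all cells:
Furthest cell: (5, 6)
Distance: 101 steps

Path from A to the furthest cell:

┌─────┬─────┬─┬─────┬─────┐
│A ↓  │     │ │↓ ← ↰│↓ ← ↰│
│ ╷ ╷ │ ┌─╴ ╵ │ ╶─┐ ╵ ┌─╴ │
│ │↓│ │ │     │↳ ↓│↑ ↲│↱ ↑│
│ │ │ ╵ │ ┌───┴─┐ └───┤ ┌─┤
│ │↓│   │ │↓ ← ↰│↳ → ↓│↑│ │
│ │ └─┐ ├─┘ ┌─╴ │ ┌─╴ │ ╵ │
│ │↳ ↓│ │↓ ↲│  ↑│ │↓ ↲│↑ ↰│
│ └─┐ └─┤ ╶─┴─┐ │ │ ╶─┼─╴ │
│   │↳ ↓│↳ → ↓│↑│ │↳ ↓│  ↑│
├───┤ ╷ └───┐ │ └─┴─┐ └─┐ │
│↓ ↰│ │↳ ↓  │B│↑ ← ↰│↳ ↓│↑│
│ ╷ └─┴─╴ ╷ └─┴───┐ └─╴ │ │
│↓│↑ ← ← ↲│       │↑ ← ↲│↑│
│ ├─╴ ┌───┴─────┐ ├─────┘ │
│↓│   │↱ → → → ↓│ │↱ → → ↑│
│ └─┐ │ ╶───┬─╴ ├─┘ ┌─────┤
│↳ ↓│ │↑ ↰  │↓ ↲│↱ ↑│     │
├─╴ ├─┴─╴ ┌─┘ ╷ │ ╶─┼───╴ │
│↓ ↲│↱ → ↑│↓ ↲│ │↑ ↰│     │
│ ╷ │ ┌───┤ ┌─┴─┴─╴ │ ╶───┤
│↓│ │↑│   │↓│↱ → → ↑│     │
│ │ │ │ ╶─┤ ╵ ┌───┬─┘ ╶─┐ │
│↓│ │↑│   │↳ ↑│   │     │ │
│ └─┘ └─╴ └───┘ ╷ └─────┘ │
│↳ → ↑          │         │
└───────────────┴─────────┘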